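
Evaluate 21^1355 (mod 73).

Successive squares of 21 mod 73: 21^1≡21, 21^2≡3, 21^4≡9, 21^8≡8, 21^16≡64, 21^32≡8, 21^64≡64, 21^128≡8, 21^256≡64, 21^512≡8, 21^1024≡64.
1355 = 1 + 2 + 8 + 64 + 256 + 1024, so 21^1355 ≡ 21·3·8·64·64·64 ≡ 66 (mod 73).

66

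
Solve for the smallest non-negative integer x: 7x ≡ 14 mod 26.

2

7⁻¹ ≡ 15 (mod 26) because 7·15 = 105 = 4·26 + 1.
Multiplying both sides by 15: x ≡ 15·14 = 210 ≡ 2 (mod 26).
Check: 7·2 = 14 = 0·26 + 14.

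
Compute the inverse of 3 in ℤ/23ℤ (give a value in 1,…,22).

8

3·8 = 24 = 1·23 + 1, so 3⁻¹ ≡ 8 (mod 23).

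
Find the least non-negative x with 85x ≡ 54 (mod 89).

31

The inverse of 85 mod 89 is 22 (since 85·22 = 1870 ≡ 1).
Multiplying both sides by 22: x ≡ 22·54 = 1188 ≡ 31 (mod 89).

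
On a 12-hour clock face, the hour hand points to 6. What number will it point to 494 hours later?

494 = 41·12 + 2, so 494 mod 12 = 2.
6 + 2 → 8 on a 12-hour dial.

8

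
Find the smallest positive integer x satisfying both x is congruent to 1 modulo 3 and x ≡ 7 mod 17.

7

x ≡ 1 (mod 3) gives x ∈ {1, 4, 7}.
The first of these with x mod 17 = 7 is 7.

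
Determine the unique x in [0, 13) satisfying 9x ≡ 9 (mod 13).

9⁻¹ ≡ 3 (mod 13) because 9·3 = 27 = 2·13 + 1.
So x ≡ 3·9 = 27 ≡ 1 (mod 13).

1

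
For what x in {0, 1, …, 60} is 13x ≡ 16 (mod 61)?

13⁻¹ ≡ 47 (mod 61) because 13·47 = 611 = 10·61 + 1.
So x ≡ 47·16 = 752 ≡ 20 (mod 61).
Check: 13·20 = 260 = 4·61 + 16.

20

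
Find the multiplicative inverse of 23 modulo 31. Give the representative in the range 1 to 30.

27

31 = 1·23 + 8
23 = 2·8 + 7
8 = 1·7 + 1
7 = 7·1 + 0
Back-substituting gives 23·27 ≡ 1 (mod 31).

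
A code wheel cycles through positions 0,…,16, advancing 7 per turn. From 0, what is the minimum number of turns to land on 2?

10

7⁻¹ ≡ 5 (mod 17) because 7·5 = 35 = 2·17 + 1.
So x ≡ 5·2 = 10 ≡ 10 (mod 17).
Check: 7·10 = 70 = 4·17 + 2.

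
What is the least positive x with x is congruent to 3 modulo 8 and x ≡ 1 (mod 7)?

x ≡ 1 (mod 7) gives x ∈ {1, 8, 15, 22, 29, 36, 43}.
The first of these with x mod 8 = 3 is 43.

43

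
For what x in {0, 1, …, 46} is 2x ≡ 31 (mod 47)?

2⁻¹ ≡ 24 (mod 47) because 2·24 = 48 = 1·47 + 1.
Multiplying both sides by 24: x ≡ 24·31 = 744 ≡ 39 (mod 47).

39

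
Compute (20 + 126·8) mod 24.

126·8 = 1008.
Dividing 1008 by 24 gives quotient 42 and remainder 0.
(20 + 0) mod 24 = 20.

20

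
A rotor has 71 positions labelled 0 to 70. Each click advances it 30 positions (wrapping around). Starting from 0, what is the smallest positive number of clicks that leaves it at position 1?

45

30·45 = 1350 = 19·71 + 1, so 30⁻¹ ≡ 45 (mod 71).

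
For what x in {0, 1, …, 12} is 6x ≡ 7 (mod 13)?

6⁻¹ ≡ 11 (mod 13) because 6·11 = 66 = 5·13 + 1.
So x ≡ 11·7 = 77 ≡ 12 (mod 13).
Check: 6·12 = 72 = 5·13 + 7.

12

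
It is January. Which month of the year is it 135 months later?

135 = 11·12 + 3, so 135 mod 12 = 3.
January + 3 months → April.

April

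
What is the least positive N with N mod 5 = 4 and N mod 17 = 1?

69

x ≡ 4 (mod 5) gives x ∈ {4, 9, 14, 19, 24, 29, 34, 39, …}.
The first of these with x mod 17 = 1 is 69.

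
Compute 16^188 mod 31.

Successive squares of 16 mod 31: 16^1≡16, 16^2≡8, 16^4≡2, 16^8≡4, 16^16≡16, 16^32≡8, 16^64≡2, 16^128≡4.
Since 188 = 4 + 8 + 16 + 32 + 128 in binary, 16^188 ≡ 2·4·16·8·4 ≡ 4 (mod 31).

4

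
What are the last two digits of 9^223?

29

Square-and-reduce mod 100: 9^1≡9, 9^2≡81, 9^4≡61, 9^8≡21, 9^16≡41, 9^32≡81, 9^64≡61, 9^128≡21.
Since 223 = 1 + 2 + 4 + 8 + 16 + 64 + 128 in binary, 9^223 ≡ 9·81·61·21·41·61·21 ≡ 29 (mod 100).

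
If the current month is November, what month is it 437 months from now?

April

437 = 36·12 + 5, so 437 mod 12 = 5.
November + 5 months → April.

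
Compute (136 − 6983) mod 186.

35

6983 − 37·186 = 101, so 6983 ≡ 101 (mod 186).
(136 − 101) mod 186 = 35.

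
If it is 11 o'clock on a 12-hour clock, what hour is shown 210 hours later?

Dividing 210 by 12 gives quotient 17 and remainder 6.
11 + 6 → 5 on a 12-hour dial.

5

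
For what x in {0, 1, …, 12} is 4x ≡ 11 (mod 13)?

4⁻¹ ≡ 10 (mod 13) because 4·10 = 40 = 3·13 + 1.
So x ≡ 10·11 = 110 ≡ 6 (mod 13).

6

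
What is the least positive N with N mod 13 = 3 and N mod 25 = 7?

x ≡ 3 (mod 13) gives x ∈ {3, 16, 29, 42, 55, 68, 81, 94, …}.
The first of these with x mod 25 = 7 is 107.

107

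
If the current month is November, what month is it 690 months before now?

May

690 mod 12 = 6 (since 57·12 = 684).
November − 6 months → May.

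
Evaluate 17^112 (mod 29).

Square-and-reduce mod 29: 17^1≡17, 17^2≡28, 17^4≡1, 17^8≡1, 17^16≡1, 17^32≡1, 17^64≡1.
Since 112 = 16 + 32 + 64 in binary, 17^112 ≡ 1·1·1 ≡ 1 (mod 29).

1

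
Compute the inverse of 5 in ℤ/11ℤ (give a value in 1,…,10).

9

11 = 2·5 + 1
5 = 5·1 + 0
Back-substituting gives 5·9 ≡ 1 (mod 11).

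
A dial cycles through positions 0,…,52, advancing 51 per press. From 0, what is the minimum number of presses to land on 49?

2

The inverse of 51 mod 53 is 26 (since 51·26 = 1326 ≡ 1).
Multiplying both sides by 26: x ≡ 26·49 = 1274 ≡ 2 (mod 53).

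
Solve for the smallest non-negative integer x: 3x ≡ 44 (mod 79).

41

The inverse of 3 mod 79 is 53 (since 3·53 = 159 ≡ 1).
Multiplying both sides by 53: x ≡ 53·44 = 2332 ≡ 41 (mod 79).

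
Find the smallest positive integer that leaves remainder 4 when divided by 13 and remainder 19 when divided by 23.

x ≡ 4 (mod 13) gives x ∈ {4, 17, 30, 43, 56, 69, 82, 95, …}.
The first of these with x mod 23 = 19 is 134.

134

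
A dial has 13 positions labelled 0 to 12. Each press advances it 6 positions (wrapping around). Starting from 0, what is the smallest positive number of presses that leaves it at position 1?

11

6·11 = 66 = 5·13 + 1, so 6⁻¹ ≡ 11 (mod 13).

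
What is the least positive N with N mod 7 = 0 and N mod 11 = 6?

x ≡ 0 (mod 7) gives x ∈ {0, 7, 14, 21, 28}.
The first of these with x mod 11 = 6 is 28.

28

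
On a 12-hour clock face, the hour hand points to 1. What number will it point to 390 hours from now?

390 mod 12 = 6 (since 32·12 = 384).
1 + 6 → 7 on a 12-hour dial.

7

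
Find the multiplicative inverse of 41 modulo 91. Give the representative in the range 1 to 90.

91 = 2·41 + 9
41 = 4·9 + 5
9 = 1·5 + 4
5 = 1·4 + 1
4 = 4·1 + 0
Back-substituting gives 41·20 ≡ 1 (mod 91).

20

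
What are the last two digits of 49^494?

Successive squares of 49 mod 100: 49^1≡49, 49^2≡1, 49^4≡1, 49^8≡1, 49^16≡1, 49^32≡1, 49^64≡1, 49^128≡1, 49^256≡1.
Since 494 = 2 + 4 + 8 + 32 + 64 + 128 + 256 in binary, 49^494 ≡ 1·1·1·1·1·1·1 ≡ 1 (mod 100).

01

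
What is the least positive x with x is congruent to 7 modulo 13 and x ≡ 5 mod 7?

Since 7·2 ≡ 1 (mod 13), take x = 5 + 7·((7−5)·2 mod 13) = 5 + 7·4 = 33.
Check: 33 mod 13 = 7, 33 mod 7 = 5.

33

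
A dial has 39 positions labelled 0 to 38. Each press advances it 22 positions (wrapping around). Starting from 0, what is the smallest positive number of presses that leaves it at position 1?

16

22·16 = 352 = 9·39 + 1, so 22⁻¹ ≡ 16 (mod 39).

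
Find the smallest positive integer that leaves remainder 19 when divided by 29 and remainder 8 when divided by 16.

280

x ≡ 8 (mod 16) gives x ∈ {8, 24, 40, 56, 72, 88, 104, 120, …}.
The first of these with x mod 29 = 19 is 280.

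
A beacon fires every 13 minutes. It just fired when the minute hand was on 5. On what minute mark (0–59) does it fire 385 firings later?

385·13 = 5005.
5005 mod 60 = 25 (since 83·60 = 4980).
(5 + 25) mod 60 = 30.

30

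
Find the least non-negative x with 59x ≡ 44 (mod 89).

46

59⁻¹ ≡ 86 (mod 89) because 59·86 = 5074 = 57·89 + 1.
So x ≡ 86·44 = 3784 ≡ 46 (mod 89).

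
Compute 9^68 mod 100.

By repeated squaring mod 100: 9^1≡9, 9^2≡81, 9^4≡61, 9^8≡21, 9^16≡41, 9^32≡81, 9^64≡61.
Since 68 = 4 + 64 in binary, 9^68 ≡ 61·61 ≡ 21 (mod 100).

21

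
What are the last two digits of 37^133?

By repeated squaring mod 100: 37^1≡37, 37^2≡69, 37^4≡61, 37^8≡21, 37^16≡41, 37^32≡81, 37^64≡61, 37^128≡21.
133 = 1 + 4 + 128, so 37^133 ≡ 37·61·21 ≡ 97 (mod 100).

97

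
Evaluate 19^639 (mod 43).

27

Square-and-reduce mod 43: 19^1≡19, 19^2≡17, 19^4≡31, 19^8≡15, 19^16≡10, 19^32≡14, 19^64≡24, 19^128≡17, 19^256≡31, 19^512≡15.
639 = 1 + 2 + 4 + 8 + 16 + 32 + 64 + 512, so 19^639 ≡ 19·17·31·15·10·14·24·15 ≡ 27 (mod 43).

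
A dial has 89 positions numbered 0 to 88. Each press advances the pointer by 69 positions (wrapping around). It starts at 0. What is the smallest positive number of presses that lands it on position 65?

The inverse of 69 mod 89 is 40 (since 69·40 = 2760 ≡ 1).
So x ≡ 40·65 = 2600 ≡ 19 (mod 89).
Check: 69·19 = 1311 = 14·89 + 65.

19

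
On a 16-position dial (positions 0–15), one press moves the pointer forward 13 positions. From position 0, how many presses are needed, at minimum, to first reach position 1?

16 = 1·13 + 3
13 = 4·3 + 1
3 = 3·1 + 0
Back-substituting gives 13·5 ≡ 1 (mod 16).

5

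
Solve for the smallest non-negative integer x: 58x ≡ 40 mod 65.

The inverse of 58 mod 65 is 37 (since 58·37 = 2146 ≡ 1).
Multiplying both sides by 37: x ≡ 37·40 = 1480 ≡ 50 (mod 65).

50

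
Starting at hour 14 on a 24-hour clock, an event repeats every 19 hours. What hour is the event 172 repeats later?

172·19 = 3268.
3268 − 136·24 = 4, so 3268 ≡ 4 (mod 24).
(14 + 4) mod 24 = 18.

18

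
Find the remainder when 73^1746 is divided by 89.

45

Successive squares of 73 mod 89: 73^1≡73, 73^2≡78, 73^4≡32, 73^8≡45, 73^16≡67, 73^32≡39, 73^64≡8, 73^128≡64, 73^256≡2, 73^512≡4, 73^1024≡16.
Since 1746 = 2 + 16 + 64 + 128 + 512 + 1024 in binary, 73^1746 ≡ 78·67·8·64·4·16 ≡ 45 (mod 89).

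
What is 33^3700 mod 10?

The units digit of 33^n cycles with period 4: 3, 9, 7, 1, …
3700 mod 4 = 0, so the last digit matches 3^4 = 1.

1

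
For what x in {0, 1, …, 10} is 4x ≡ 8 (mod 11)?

2

4⁻¹ ≡ 3 (mod 11) because 4·3 = 12 = 1·11 + 1.
So x ≡ 3·8 = 24 ≡ 2 (mod 11).
Check: 4·2 = 8 = 0·11 + 8.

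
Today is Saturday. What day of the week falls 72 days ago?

Dividing 72 by 7 gives quotient 10 and remainder 2.
Saturday − 2 days → Thursday.

Thursday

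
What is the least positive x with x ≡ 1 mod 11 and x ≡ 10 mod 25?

210

Since 25·4 ≡ 1 (mod 11), take x = 10 + 25·((1−10)·4 mod 11) = 10 + 25·8 = 210.
Check: 210 mod 11 = 1, 210 mod 25 = 10.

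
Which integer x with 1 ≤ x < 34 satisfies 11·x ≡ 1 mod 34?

31

34 = 3·11 + 1
11 = 11·1 + 0
Back-substituting gives 11·31 ≡ 1 (mod 34).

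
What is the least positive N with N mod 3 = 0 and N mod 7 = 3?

x ≡ 0 (mod 3) gives x ∈ {0, 3}.
The first of these with x mod 7 = 3 is 3.

3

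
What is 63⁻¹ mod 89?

65

89 = 1·63 + 26
63 = 2·26 + 11
26 = 2·11 + 4
11 = 2·4 + 3
4 = 1·3 + 1
3 = 3·1 + 0
Back-substituting gives 63·65 ≡ 1 (mod 89).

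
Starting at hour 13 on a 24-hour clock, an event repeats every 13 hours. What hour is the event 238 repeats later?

11

238·13 = 3094.
Dividing 3094 by 24 gives quotient 128 and remainder 22.
(13 + 22) mod 24 = 11.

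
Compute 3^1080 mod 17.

Successive squares of 3 mod 17: 3^1≡3, 3^2≡9, 3^4≡13, 3^8≡16, 3^16≡1, 3^32≡1, 3^64≡1, 3^128≡1, 3^256≡1, 3^512≡1, 3^1024≡1.
Since 1080 = 8 + 16 + 32 + 1024 in binary, 3^1080 ≡ 16·1·1·1 ≡ 16 (mod 17).

16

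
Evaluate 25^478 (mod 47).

4

Successive squares of 25 mod 47: 25^1≡25, 25^2≡14, 25^4≡8, 25^8≡17, 25^16≡7, 25^32≡2, 25^64≡4, 25^128≡16, 25^256≡21.
478 = 2 + 4 + 8 + 16 + 64 + 128 + 256, so 25^478 ≡ 14·8·17·7·4·16·21 ≡ 4 (mod 47).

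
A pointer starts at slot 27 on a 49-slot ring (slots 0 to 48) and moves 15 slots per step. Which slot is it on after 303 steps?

15

303·15 = 4545.
4545 = 92·49 + 37, so 4545 mod 49 = 37.
(27 + 37) mod 49 = 15.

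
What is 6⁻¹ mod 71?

12

6·12 = 72 = 1·71 + 1, so 6⁻¹ ≡ 12 (mod 71).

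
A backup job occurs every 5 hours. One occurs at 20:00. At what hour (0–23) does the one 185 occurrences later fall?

9

185·5 = 925.
925 − 38·24 = 13, so 925 ≡ 13 (mod 24).
(20 + 13) mod 24 = 9.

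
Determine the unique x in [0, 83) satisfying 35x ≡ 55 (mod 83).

49

The inverse of 35 mod 83 is 19 (since 35·19 = 665 ≡ 1).
So x ≡ 19·55 = 1045 ≡ 49 (mod 83).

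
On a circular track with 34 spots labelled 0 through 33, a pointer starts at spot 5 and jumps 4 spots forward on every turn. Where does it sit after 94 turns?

7

94·4 = 376.
376 mod 34 = 2 (since 11·34 = 374).
(5 + 2) mod 34 = 7.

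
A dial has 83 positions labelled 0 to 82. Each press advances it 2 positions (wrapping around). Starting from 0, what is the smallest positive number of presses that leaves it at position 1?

83 = 41·2 + 1
2 = 2·1 + 0
Back-substituting gives 2·42 ≡ 1 (mod 83).

42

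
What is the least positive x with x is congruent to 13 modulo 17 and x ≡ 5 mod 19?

81

Since 19·9 ≡ 1 (mod 17), take x = 5 + 19·((13−5)·9 mod 17) = 5 + 19·4 = 81.
Check: 81 mod 17 = 13, 81 mod 19 = 5.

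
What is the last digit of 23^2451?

7

Last digits of 3^n: 3, 9, 7, 1 (period 4).
2451 leaves remainder 3 on division by 4, so 23^2451 ends in 7.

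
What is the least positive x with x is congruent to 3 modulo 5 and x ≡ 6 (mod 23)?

x ≡ 3 (mod 5) gives x ∈ {3, 8, 13, 18, 23, 28, 33, 38, …}.
The first of these with x mod 23 = 6 is 98.

98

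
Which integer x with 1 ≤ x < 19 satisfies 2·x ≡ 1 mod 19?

2·10 = 20 = 1·19 + 1, so 2⁻¹ ≡ 10 (mod 19).

10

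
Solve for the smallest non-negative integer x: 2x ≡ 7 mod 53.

30

2⁻¹ ≡ 27 (mod 53) because 2·27 = 54 = 1·53 + 1.
So x ≡ 27·7 = 189 ≡ 30 (mod 53).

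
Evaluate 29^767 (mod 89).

41

By repeated squaring mod 89: 29^1≡29, 29^2≡40, 29^4≡87, 29^8≡4, 29^16≡16, 29^32≡78, 29^64≡32, 29^128≡45, 29^256≡67, 29^512≡39.
767 = 1 + 2 + 4 + 8 + 16 + 32 + 64 + 128 + 512, so 29^767 ≡ 29·40·87·4·16·78·32·45·39 ≡ 41 (mod 89).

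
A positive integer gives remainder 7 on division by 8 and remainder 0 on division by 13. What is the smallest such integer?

Since 13·5 ≡ 1 (mod 8), take x = 0 + 13·((7−0)·5 mod 8) = 0 + 13·3 = 39.
Check: 39 mod 8 = 7, 39 mod 13 = 0.

39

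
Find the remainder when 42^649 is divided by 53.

Square-and-reduce mod 53: 42^1≡42, 42^2≡15, 42^4≡13, 42^8≡10, 42^16≡47, 42^32≡36, 42^64≡24, 42^128≡46, 42^256≡49, 42^512≡16.
Since 649 = 1 + 8 + 128 + 512 in binary, 42^649 ≡ 42·10·46·16 ≡ 24 (mod 53).

24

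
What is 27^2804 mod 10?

The units digit of 27^n cycles with period 4: 7, 9, 3, 1, …
2804 mod 4 = 0, so the last digit matches 7^4 = 1.

1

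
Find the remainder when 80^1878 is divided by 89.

87

By repeated squaring mod 89: 80^1≡80, 80^2≡81, 80^4≡64, 80^8≡2, 80^16≡4, 80^32≡16, 80^64≡78, 80^128≡32, 80^256≡45, 80^512≡67, 80^1024≡39.
Since 1878 = 2 + 4 + 16 + 64 + 256 + 512 + 1024 in binary, 80^1878 ≡ 81·64·4·78·45·67·39 ≡ 87 (mod 89).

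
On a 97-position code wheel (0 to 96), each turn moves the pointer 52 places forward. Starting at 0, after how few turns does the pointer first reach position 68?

The inverse of 52 mod 97 is 28 (since 52·28 = 1456 ≡ 1).
So x ≡ 28·68 = 1904 ≡ 61 (mod 97).

61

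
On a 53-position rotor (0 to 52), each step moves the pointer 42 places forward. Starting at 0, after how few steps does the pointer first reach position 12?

The inverse of 42 mod 53 is 24 (since 42·24 = 1008 ≡ 1).
So x ≡ 24·12 = 288 ≡ 23 (mod 53).

23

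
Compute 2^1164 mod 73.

Successive squares of 2 mod 73: 2^1≡2, 2^2≡4, 2^4≡16, 2^8≡37, 2^16≡55, 2^32≡32, 2^64≡2, 2^128≡4, 2^256≡16, 2^512≡37, 2^1024≡55.
Since 1164 = 4 + 8 + 128 + 1024 in binary, 2^1164 ≡ 16·37·4·55 ≡ 8 (mod 73).

8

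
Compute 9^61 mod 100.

9

Successive squares of 9 mod 100: 9^1≡9, 9^2≡81, 9^4≡61, 9^8≡21, 9^16≡41, 9^32≡81.
Since 61 = 1 + 4 + 8 + 16 + 32 in binary, 9^61 ≡ 9·61·21·41·81 ≡ 9 (mod 100).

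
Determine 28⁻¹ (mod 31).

10

31 = 1·28 + 3
28 = 9·3 + 1
3 = 3·1 + 0
Back-substituting gives 28·10 ≡ 1 (mod 31).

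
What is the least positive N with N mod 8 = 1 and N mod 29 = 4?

33

Since 29·5 ≡ 1 (mod 8), take x = 4 + 29·((1−4)·5 mod 8) = 4 + 29·1 = 33.
Check: 33 mod 8 = 1, 33 mod 29 = 4.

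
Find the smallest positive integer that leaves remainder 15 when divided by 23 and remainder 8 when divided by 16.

360

x ≡ 8 (mod 16) gives x ∈ {8, 24, 40, 56, 72, 88, 104, 120, …}.
The first of these with x mod 23 = 15 is 360.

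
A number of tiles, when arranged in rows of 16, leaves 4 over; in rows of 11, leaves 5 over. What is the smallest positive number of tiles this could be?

148

Since 11·3 ≡ 1 (mod 16), take x = 5 + 11·((4−5)·3 mod 16) = 5 + 11·13 = 148.
Check: 148 mod 16 = 4, 148 mod 11 = 5.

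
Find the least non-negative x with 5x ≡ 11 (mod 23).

5⁻¹ ≡ 14 (mod 23) because 5·14 = 70 = 3·23 + 1.
So x ≡ 14·11 = 154 ≡ 16 (mod 23).
Check: 5·16 = 80 = 3·23 + 11.

16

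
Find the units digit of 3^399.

7

Powers of 3 mod 10 repeat with period 4: 3, 9, 7, 1.
399 mod 4 = 3, so the last digit matches 3^3 = 7.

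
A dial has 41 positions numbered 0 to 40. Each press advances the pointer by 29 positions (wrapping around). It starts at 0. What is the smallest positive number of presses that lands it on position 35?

21

29⁻¹ ≡ 17 (mod 41) because 29·17 = 493 = 12·41 + 1.
Multiplying both sides by 17: x ≡ 17·35 = 595 ≡ 21 (mod 41).
Check: 29·21 = 609 = 14·41 + 35.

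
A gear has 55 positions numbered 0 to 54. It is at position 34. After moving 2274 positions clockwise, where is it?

2274 mod 55 = 19 (since 41·55 = 2255).
(34 + 19) mod 55 = 53.

53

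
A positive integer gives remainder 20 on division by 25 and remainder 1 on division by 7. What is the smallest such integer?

x ≡ 1 (mod 7) gives x ∈ {1, 8, 15, 22, 29, 36, 43, 50, …}.
The first of these with x mod 25 = 20 is 120.

120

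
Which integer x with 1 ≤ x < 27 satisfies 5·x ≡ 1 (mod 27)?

27 = 5·5 + 2
5 = 2·2 + 1
2 = 2·1 + 0
Back-substituting gives 5·11 ≡ 1 (mod 27).

11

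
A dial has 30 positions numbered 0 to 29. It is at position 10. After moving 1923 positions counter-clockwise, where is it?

1923 = 64·30 + 3, so 1923 mod 30 = 3.
(10 − 3) mod 30 = 7.

7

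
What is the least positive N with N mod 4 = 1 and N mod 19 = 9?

Since 19·3 ≡ 1 (mod 4), take x = 9 + 19·((1−9)·3 mod 4) = 9 + 19·0 = 9.
Check: 9 mod 4 = 1, 9 mod 19 = 9.

9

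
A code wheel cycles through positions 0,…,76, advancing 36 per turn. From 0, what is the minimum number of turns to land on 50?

57

The inverse of 36 mod 77 is 15 (since 36·15 = 540 ≡ 1).
So x ≡ 15·50 = 750 ≡ 57 (mod 77).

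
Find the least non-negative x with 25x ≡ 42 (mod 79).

25⁻¹ ≡ 19 (mod 79) because 25·19 = 475 = 6·79 + 1.
So x ≡ 19·42 = 798 ≡ 8 (mod 79).
Check: 25·8 = 200 = 2·79 + 42.

8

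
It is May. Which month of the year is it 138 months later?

138 mod 12 = 6 (since 11·12 = 132).
May + 6 months → November.

November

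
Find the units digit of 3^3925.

The units digit of 3^n cycles with period 4: 3, 9, 7, 1, …
3925 leaves remainder 1 on division by 4, so 3^3925 ends in 3.

3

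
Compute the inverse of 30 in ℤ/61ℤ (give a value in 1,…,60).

30·59 = 1770 = 29·61 + 1, so 30⁻¹ ≡ 59 (mod 61).

59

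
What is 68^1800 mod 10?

6

Last digits of 8^n: 8, 4, 2, 6 (period 4).
1800 leaves remainder 0 on division by 4, so 68^1800 ends in 6.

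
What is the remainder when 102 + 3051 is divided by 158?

3051 − 19·158 = 49, so 3051 ≡ 49 (mod 158).
(102 + 49) mod 158 = 151.

151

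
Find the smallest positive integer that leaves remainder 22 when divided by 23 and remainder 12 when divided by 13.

298

x ≡ 12 (mod 13) gives x ∈ {12, 25, 38, 51, 64, 77, 90, 103, …}.
The first of these with x mod 23 = 22 is 298.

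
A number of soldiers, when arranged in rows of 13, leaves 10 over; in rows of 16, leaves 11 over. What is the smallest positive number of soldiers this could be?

75

x ≡ 10 (mod 13) gives x ∈ {10, 23, 36, 49, 62, 75}.
The first of these with x mod 16 = 11 is 75.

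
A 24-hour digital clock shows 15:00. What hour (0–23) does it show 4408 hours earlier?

4408 − 183·24 = 16, so 4408 ≡ 16 (mod 24).
(15 − 16) mod 24 = 23.

23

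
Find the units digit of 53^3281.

3

Powers of 3 mod 10 repeat with period 4: 3, 9, 7, 1.
3281 leaves remainder 1 on division by 4, so 53^3281 ends in 3.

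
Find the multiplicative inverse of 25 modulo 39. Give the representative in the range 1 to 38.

25·25 = 625 = 16·39 + 1, so 25⁻¹ ≡ 25 (mod 39).

25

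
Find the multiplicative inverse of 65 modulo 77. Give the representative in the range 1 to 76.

32

65·32 = 2080 = 27·77 + 1, so 65⁻¹ ≡ 32 (mod 77).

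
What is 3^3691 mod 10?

The units digit of 3^n cycles with period 4: 3, 9, 7, 1, …
3691 leaves remainder 3 on division by 4, so 3^3691 ends in 7.

7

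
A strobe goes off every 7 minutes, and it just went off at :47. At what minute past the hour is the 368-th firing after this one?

368·7 = 2576.
Dividing 2576 by 60 gives quotient 42 and remainder 56.
(47 + 56) mod 60 = 43.

43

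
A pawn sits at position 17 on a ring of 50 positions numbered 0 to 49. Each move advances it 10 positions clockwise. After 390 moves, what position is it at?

390·10 = 3900.
3900 = 78·50 + 0, so 3900 mod 50 = 0.
(17 + 0) mod 50 = 17.

17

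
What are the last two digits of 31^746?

81

Successive squares of 31 mod 100: 31^1≡31, 31^2≡61, 31^4≡21, 31^8≡41, 31^16≡81, 31^32≡61, 31^64≡21, 31^128≡41, 31^256≡81, 31^512≡61.
746 = 2 + 8 + 32 + 64 + 128 + 512, so 31^746 ≡ 61·41·61·21·41·61 ≡ 81 (mod 100).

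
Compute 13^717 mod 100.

Square-and-reduce mod 100: 13^1≡13, 13^2≡69, 13^4≡61, 13^8≡21, 13^16≡41, 13^32≡81, 13^64≡61, 13^128≡21, 13^256≡41, 13^512≡81.
717 = 1 + 4 + 8 + 64 + 128 + 512, so 13^717 ≡ 13·61·21·61·21·81 ≡ 33 (mod 100).

33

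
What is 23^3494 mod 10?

Powers of 3 mod 10 repeat with period 4: 3, 9, 7, 1.
3494 mod 4 = 2, so the last digit matches 3^2 = 9.

9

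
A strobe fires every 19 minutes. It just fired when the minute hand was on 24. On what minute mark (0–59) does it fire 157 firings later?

157·19 = 2983.
Dividing 2983 by 60 gives quotient 49 and remainder 43.
(24 + 43) mod 60 = 7.

7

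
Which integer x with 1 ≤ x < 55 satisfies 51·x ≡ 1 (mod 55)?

51·41 = 2091 = 38·55 + 1, so 51⁻¹ ≡ 41 (mod 55).

41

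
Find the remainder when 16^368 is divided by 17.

1

By repeated squaring mod 17: 16^1≡16, 16^2≡1, 16^4≡1, 16^8≡1, 16^16≡1, 16^32≡1, 16^64≡1, 16^128≡1, 16^256≡1.
368 = 16 + 32 + 64 + 256, so 16^368 ≡ 1·1·1·1 ≡ 1 (mod 17).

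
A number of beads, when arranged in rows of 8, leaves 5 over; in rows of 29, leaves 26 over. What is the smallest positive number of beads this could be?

x ≡ 5 (mod 8) gives x ∈ {5, 13, 21, 29, 37, 45, 53, 61, …}.
The first of these with x mod 29 = 26 is 229.

229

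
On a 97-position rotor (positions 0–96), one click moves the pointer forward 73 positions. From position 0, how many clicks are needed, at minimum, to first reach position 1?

73·4 = 292 = 3·97 + 1, so 73⁻¹ ≡ 4 (mod 97).

4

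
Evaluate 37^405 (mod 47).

4

Successive squares of 37 mod 47: 37^1≡37, 37^2≡6, 37^4≡36, 37^8≡27, 37^16≡24, 37^32≡12, 37^64≡3, 37^128≡9, 37^256≡34.
405 = 1 + 4 + 16 + 128 + 256, so 37^405 ≡ 37·36·24·9·34 ≡ 4 (mod 47).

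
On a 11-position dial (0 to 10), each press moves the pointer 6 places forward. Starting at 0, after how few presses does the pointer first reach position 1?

2

The inverse of 6 mod 11 is 2 (since 6·2 = 12 ≡ 1).
Multiplying both sides by 2: x ≡ 2·1 = 2 ≡ 2 (mod 11).
Check: 6·2 = 12 = 1·11 + 1.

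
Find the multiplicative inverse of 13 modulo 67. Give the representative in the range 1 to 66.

13·31 = 403 = 6·67 + 1, so 13⁻¹ ≡ 31 (mod 67).

31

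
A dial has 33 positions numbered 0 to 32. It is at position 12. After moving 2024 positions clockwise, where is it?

23

2024 mod 33 = 11 (since 61·33 = 2013).
(12 + 11) mod 33 = 23.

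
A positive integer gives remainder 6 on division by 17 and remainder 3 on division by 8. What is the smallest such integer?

91

x ≡ 3 (mod 8) gives x ∈ {3, 11, 19, 27, 35, 43, 51, 59, …}.
The first of these with x mod 17 = 6 is 91.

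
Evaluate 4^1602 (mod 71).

24

Successive squares of 4 mod 71: 4^1≡4, 4^2≡16, 4^4≡43, 4^8≡3, 4^16≡9, 4^32≡10, 4^64≡29, 4^128≡60, 4^256≡50, 4^512≡15, 4^1024≡12.
1602 = 2 + 64 + 512 + 1024, so 4^1602 ≡ 16·29·15·12 ≡ 24 (mod 71).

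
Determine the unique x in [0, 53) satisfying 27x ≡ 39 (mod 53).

25

The inverse of 27 mod 53 is 2 (since 27·2 = 54 ≡ 1).
So x ≡ 2·39 = 78 ≡ 25 (mod 53).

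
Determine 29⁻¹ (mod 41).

41 = 1·29 + 12
29 = 2·12 + 5
12 = 2·5 + 2
5 = 2·2 + 1
2 = 2·1 + 0
Back-substituting gives 29·17 ≡ 1 (mod 41).

17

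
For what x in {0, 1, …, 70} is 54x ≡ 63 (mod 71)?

13

The inverse of 54 mod 71 is 25 (since 54·25 = 1350 ≡ 1).
So x ≡ 25·63 = 1575 ≡ 13 (mod 71).
Check: 54·13 = 702 = 9·71 + 63.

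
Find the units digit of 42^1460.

Last digits of 2^n: 2, 4, 8, 6 (period 4).
1460 mod 4 = 0, so the last digit matches 2^4 = 6.

6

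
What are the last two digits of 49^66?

Successive squares of 49 mod 100: 49^1≡49, 49^2≡1, 49^4≡1, 49^8≡1, 49^16≡1, 49^32≡1, 49^64≡1.
66 = 2 + 64, so 49^66 ≡ 1·1 ≡ 1 (mod 100).

01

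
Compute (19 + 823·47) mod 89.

74

823·47 = 38681.
38681 mod 89 = 55 (since 434·89 = 38626).
(19 + 55) mod 89 = 74.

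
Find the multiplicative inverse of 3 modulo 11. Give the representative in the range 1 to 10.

11 = 3·3 + 2
3 = 1·2 + 1
2 = 2·1 + 0
Back-substituting gives 3·4 ≡ 1 (mod 11).

4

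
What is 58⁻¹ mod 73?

58·34 = 1972 = 27·73 + 1, so 58⁻¹ ≡ 34 (mod 73).

34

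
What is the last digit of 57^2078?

Powers of 7 mod 10 repeat with period 4: 7, 9, 3, 1.
2078 leaves remainder 2 on division by 4, so 57^2078 ends in 9.

9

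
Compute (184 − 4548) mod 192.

52

4548 − 23·192 = 132, so 4548 ≡ 132 (mod 192).
(184 − 132) mod 192 = 52.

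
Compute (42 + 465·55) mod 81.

21

465·55 = 25575.
Dividing 25575 by 81 gives quotient 315 and remainder 60.
(42 + 60) mod 81 = 21.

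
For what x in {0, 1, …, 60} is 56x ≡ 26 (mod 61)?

7

The inverse of 56 mod 61 is 12 (since 56·12 = 672 ≡ 1).
Multiplying both sides by 12: x ≡ 12·26 = 312 ≡ 7 (mod 61).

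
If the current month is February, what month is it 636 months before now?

636 = 53·12 + 0, so 636 mod 12 = 0.
February − 0 months → February.

February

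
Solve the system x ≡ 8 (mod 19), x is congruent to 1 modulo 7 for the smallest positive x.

Since 7·11 ≡ 1 (mod 19), take x = 1 + 7·((8−1)·11 mod 19) = 1 + 7·1 = 8.
Check: 8 mod 19 = 8, 8 mod 7 = 1.

8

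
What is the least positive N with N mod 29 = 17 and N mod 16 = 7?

423

x ≡ 7 (mod 16) gives x ∈ {7, 23, 39, 55, 71, 87, 103, 119, …}.
The first of these with x mod 29 = 17 is 423.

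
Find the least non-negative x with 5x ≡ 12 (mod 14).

The inverse of 5 mod 14 is 3 (since 5·3 = 15 ≡ 1).
So x ≡ 3·12 = 36 ≡ 8 (mod 14).

8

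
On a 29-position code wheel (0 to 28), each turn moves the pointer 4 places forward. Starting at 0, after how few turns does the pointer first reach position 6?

The inverse of 4 mod 29 is 22 (since 4·22 = 88 ≡ 1).
So x ≡ 22·6 = 132 ≡ 16 (mod 29).
Check: 4·16 = 64 = 2·29 + 6.

16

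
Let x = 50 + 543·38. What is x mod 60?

543·38 = 20634.
20634 − 343·60 = 54, so 20634 ≡ 54 (mod 60).
(50 + 54) mod 60 = 44.

44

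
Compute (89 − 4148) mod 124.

33

Dividing 4148 by 124 gives quotient 33 and remainder 56.
(89 − 56) mod 124 = 33.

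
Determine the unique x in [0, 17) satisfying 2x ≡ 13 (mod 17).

15

The inverse of 2 mod 17 is 9 (since 2·9 = 18 ≡ 1).
Multiplying both sides by 9: x ≡ 9·13 = 117 ≡ 15 (mod 17).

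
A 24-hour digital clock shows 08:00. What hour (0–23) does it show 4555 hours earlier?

4555 mod 24 = 19 (since 189·24 = 4536).
(8 − 19) mod 24 = 13.

13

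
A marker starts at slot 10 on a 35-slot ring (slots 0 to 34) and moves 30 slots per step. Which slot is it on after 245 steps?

245·30 = 7350.
7350 − 210·35 = 0, so 7350 ≡ 0 (mod 35).
(10 + 0) mod 35 = 10.

10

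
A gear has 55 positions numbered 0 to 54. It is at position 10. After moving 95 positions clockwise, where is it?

50

95 mod 55 = 40 (since 1·55 = 55).
(10 + 40) mod 55 = 50.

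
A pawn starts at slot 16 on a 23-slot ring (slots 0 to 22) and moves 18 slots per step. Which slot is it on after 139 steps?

139·18 = 2502.
2502 mod 23 = 18 (since 108·23 = 2484).
(16 + 18) mod 23 = 11.

11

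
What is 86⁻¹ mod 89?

89 = 1·86 + 3
86 = 28·3 + 2
3 = 1·2 + 1
2 = 2·1 + 0
Back-substituting gives 86·59 ≡ 1 (mod 89).

59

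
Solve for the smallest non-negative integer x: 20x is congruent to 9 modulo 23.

20

The inverse of 20 mod 23 is 15 (since 20·15 = 300 ≡ 1).
So x ≡ 15·9 = 135 ≡ 20 (mod 23).
Check: 20·20 = 400 = 17·23 + 9.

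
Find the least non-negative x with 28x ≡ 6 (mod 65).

42

28⁻¹ ≡ 7 (mod 65) because 28·7 = 196 = 3·65 + 1.
Multiplying both sides by 7: x ≡ 7·6 = 42 ≡ 42 (mod 65).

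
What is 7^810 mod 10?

9

Powers of 7 mod 10 repeat with period 4: 7, 9, 3, 1.
810 leaves remainder 2 on division by 4, so 7^810 ends in 9.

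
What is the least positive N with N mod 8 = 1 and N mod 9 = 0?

9

Since 9·1 ≡ 1 (mod 8), take x = 0 + 9·((1−0)·1 mod 8) = 0 + 9·1 = 9.
Check: 9 mod 8 = 1, 9 mod 9 = 0.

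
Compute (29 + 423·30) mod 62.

423·30 = 12690.
12690 mod 62 = 42 (since 204·62 = 12648).
(29 + 42) mod 62 = 9.

9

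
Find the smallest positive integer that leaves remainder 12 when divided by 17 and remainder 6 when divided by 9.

114

x ≡ 6 (mod 9) gives x ∈ {6, 15, 24, 33, 42, 51, 60, 69, …}.
The first of these with x mod 17 = 12 is 114.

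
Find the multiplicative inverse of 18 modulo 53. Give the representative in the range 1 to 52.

3

53 = 2·18 + 17
18 = 1·17 + 1
17 = 17·1 + 0
Back-substituting gives 18·3 ≡ 1 (mod 53).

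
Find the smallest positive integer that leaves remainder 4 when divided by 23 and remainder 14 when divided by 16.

x ≡ 14 (mod 16) gives x ∈ {14, 30, 46, 62, 78, 94, 110, 126, …}.
The first of these with x mod 23 = 4 is 142.

142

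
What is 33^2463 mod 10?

Powers of 3 mod 10 repeat with period 4: 3, 9, 7, 1.
2463 leaves remainder 3 on division by 4, so 33^2463 ends in 7.

7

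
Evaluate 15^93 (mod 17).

By repeated squaring mod 17: 15^1≡15, 15^2≡4, 15^4≡16, 15^8≡1, 15^16≡1, 15^32≡1, 15^64≡1.
93 = 1 + 4 + 8 + 16 + 64, so 15^93 ≡ 15·16·1·1·1 ≡ 2 (mod 17).

2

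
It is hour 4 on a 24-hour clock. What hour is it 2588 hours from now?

0

2588 = 107·24 + 20, so 2588 mod 24 = 20.
(4 + 20) mod 24 = 0.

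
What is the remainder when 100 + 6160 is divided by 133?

6160 = 46·133 + 42, so 6160 mod 133 = 42.
(100 + 42) mod 133 = 9.

9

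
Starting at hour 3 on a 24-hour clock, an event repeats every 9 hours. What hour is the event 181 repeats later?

181·9 = 1629.
1629 − 67·24 = 21, so 1629 ≡ 21 (mod 24).
(3 + 21) mod 24 = 0.

0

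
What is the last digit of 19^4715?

Powers of 9 mod 10 repeat with period 2: 9, 1.
4715 mod 2 = 1, so the last digit matches 9^1 = 9.

9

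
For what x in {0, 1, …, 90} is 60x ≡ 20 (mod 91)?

60⁻¹ ≡ 44 (mod 91) because 60·44 = 2640 = 29·91 + 1.
So x ≡ 44·20 = 880 ≡ 61 (mod 91).

61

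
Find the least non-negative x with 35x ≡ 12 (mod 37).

35⁻¹ ≡ 18 (mod 37) because 35·18 = 630 = 17·37 + 1.
So x ≡ 18·12 = 216 ≡ 31 (mod 37).
Check: 35·31 = 1085 = 29·37 + 12.

31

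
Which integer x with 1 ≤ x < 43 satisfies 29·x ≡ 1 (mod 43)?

29·3 = 87 = 2·43 + 1, so 29⁻¹ ≡ 3 (mod 43).

3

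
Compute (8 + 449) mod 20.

Dividing 449 by 20 gives quotient 22 and remainder 9.
(8 + 9) mod 20 = 17.

17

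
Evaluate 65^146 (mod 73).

64

Square-and-reduce mod 73: 65^1≡65, 65^2≡64, 65^4≡8, 65^8≡64, 65^16≡8, 65^32≡64, 65^64≡8, 65^128≡64.
Since 146 = 2 + 16 + 128 in binary, 65^146 ≡ 64·8·64 ≡ 64 (mod 73).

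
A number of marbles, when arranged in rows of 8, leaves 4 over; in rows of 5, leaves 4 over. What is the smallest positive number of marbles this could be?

x ≡ 4 (mod 5) gives x ∈ {4}.
The first of these with x mod 8 = 4 is 4.

4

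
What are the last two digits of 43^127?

07

Square-and-reduce mod 100: 43^1≡43, 43^2≡49, 43^4≡1, 43^8≡1, 43^16≡1, 43^32≡1, 43^64≡1.
127 = 1 + 2 + 4 + 8 + 16 + 32 + 64, so 43^127 ≡ 43·49·1·1·1·1·1 ≡ 7 (mod 100).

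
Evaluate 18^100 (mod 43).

9

By repeated squaring mod 43: 18^1≡18, 18^2≡23, 18^4≡13, 18^8≡40, 18^16≡9, 18^32≡38, 18^64≡25.
100 = 4 + 32 + 64, so 18^100 ≡ 13·38·25 ≡ 9 (mod 43).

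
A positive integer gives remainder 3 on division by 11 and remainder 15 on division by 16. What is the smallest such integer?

x ≡ 3 (mod 11) gives x ∈ {3, 14, 25, 36, 47}.
The first of these with x mod 16 = 15 is 47.

47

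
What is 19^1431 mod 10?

9

Last digits of 9^n: 9, 1 (period 2).
1431 leaves remainder 1 on division by 2, so 19^1431 ends in 9.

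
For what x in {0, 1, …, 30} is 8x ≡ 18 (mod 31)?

The inverse of 8 mod 31 is 4 (since 8·4 = 32 ≡ 1).
So x ≡ 4·18 = 72 ≡ 10 (mod 31).
Check: 8·10 = 80 = 2·31 + 18.

10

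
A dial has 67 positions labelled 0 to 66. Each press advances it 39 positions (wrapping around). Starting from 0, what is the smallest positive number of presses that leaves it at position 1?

55

67 = 1·39 + 28
39 = 1·28 + 11
28 = 2·11 + 6
11 = 1·6 + 5
6 = 1·5 + 1
5 = 5·1 + 0
Back-substituting gives 39·55 ≡ 1 (mod 67).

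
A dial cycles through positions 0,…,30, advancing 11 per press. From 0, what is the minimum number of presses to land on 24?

5

11⁻¹ ≡ 17 (mod 31) because 11·17 = 187 = 6·31 + 1.
So x ≡ 17·24 = 408 ≡ 5 (mod 31).
Check: 11·5 = 55 = 1·31 + 24.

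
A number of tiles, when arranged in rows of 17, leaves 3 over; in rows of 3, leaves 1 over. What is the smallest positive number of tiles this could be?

Since 3·6 ≡ 1 (mod 17), take x = 1 + 3·((3−1)·6 mod 17) = 1 + 3·12 = 37.
Check: 37 mod 17 = 3, 37 mod 3 = 1.

37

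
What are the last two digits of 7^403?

By repeated squaring mod 100: 7^1≡7, 7^2≡49, 7^4≡1, 7^8≡1, 7^16≡1, 7^32≡1, 7^64≡1, 7^128≡1, 7^256≡1.
403 = 1 + 2 + 16 + 128 + 256, so 7^403 ≡ 7·49·1·1·1 ≡ 43 (mod 100).

43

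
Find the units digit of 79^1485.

9

Powers of 9 mod 10 repeat with period 2: 9, 1.
1485 leaves remainder 1 on division by 2, so 79^1485 ends in 9.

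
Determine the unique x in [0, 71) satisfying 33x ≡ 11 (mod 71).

24

33⁻¹ ≡ 28 (mod 71) because 33·28 = 924 = 13·71 + 1.
So x ≡ 28·11 = 308 ≡ 24 (mod 71).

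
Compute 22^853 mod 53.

By repeated squaring mod 53: 22^1≡22, 22^2≡7, 22^4≡49, 22^8≡16, 22^16≡44, 22^32≡28, 22^64≡42, 22^128≡15, 22^256≡13, 22^512≡10.
Since 853 = 1 + 4 + 16 + 64 + 256 + 512 in binary, 22^853 ≡ 22·49·44·42·13·10 ≡ 50 (mod 53).

50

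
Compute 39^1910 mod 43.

11

Square-and-reduce mod 43: 39^1≡39, 39^2≡16, 39^4≡41, 39^8≡4, 39^16≡16, 39^32≡41, 39^64≡4, 39^128≡16, 39^256≡41, 39^512≡4, 39^1024≡16.
1910 = 2 + 4 + 16 + 32 + 64 + 256 + 512 + 1024, so 39^1910 ≡ 16·41·16·41·4·41·4·16 ≡ 11 (mod 43).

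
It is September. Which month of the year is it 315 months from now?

December

315 − 26·12 = 3, so 315 ≡ 3 (mod 12).
September + 3 months → December.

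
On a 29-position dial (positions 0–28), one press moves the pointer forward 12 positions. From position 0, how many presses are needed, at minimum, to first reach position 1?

29 = 2·12 + 5
12 = 2·5 + 2
5 = 2·2 + 1
2 = 2·1 + 0
Back-substituting gives 12·17 ≡ 1 (mod 29).

17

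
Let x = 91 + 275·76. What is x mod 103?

82

275·76 = 20900.
Dividing 20900 by 103 gives quotient 202 and remainder 94.
(91 + 94) mod 103 = 82.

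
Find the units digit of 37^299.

3

The units digit of 37^n cycles with period 4: 7, 9, 3, 1, …
299 mod 4 = 3, so the last digit matches 7^3 = 3.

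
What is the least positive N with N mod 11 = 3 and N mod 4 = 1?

25

Since 4·3 ≡ 1 (mod 11), take x = 1 + 4·((3−1)·3 mod 11) = 1 + 4·6 = 25.
Check: 25 mod 11 = 3, 25 mod 4 = 1.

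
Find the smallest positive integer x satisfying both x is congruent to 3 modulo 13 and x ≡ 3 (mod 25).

3

Since 25·12 ≡ 1 (mod 13), take x = 3 + 25·((3−3)·12 mod 13) = 3 + 25·0 = 3.
Check: 3 mod 13 = 3, 3 mod 25 = 3.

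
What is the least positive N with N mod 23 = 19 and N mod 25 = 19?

x ≡ 19 (mod 23) gives x ∈ {19}.
The first of these with x mod 25 = 19 is 19.

19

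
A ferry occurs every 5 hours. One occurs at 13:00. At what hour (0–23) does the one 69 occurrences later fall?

22

69·5 = 345.
Dividing 345 by 24 gives quotient 14 and remainder 9.
(13 + 9) mod 24 = 22.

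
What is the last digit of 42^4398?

4

Last digits of 2^n: 2, 4, 8, 6 (period 4).
4398 leaves remainder 2 on division by 4, so 42^4398 ends in 4.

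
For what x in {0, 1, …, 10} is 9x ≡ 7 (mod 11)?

2

The inverse of 9 mod 11 is 5 (since 9·5 = 45 ≡ 1).
Multiplying both sides by 5: x ≡ 5·7 = 35 ≡ 2 (mod 11).
Check: 9·2 = 18 = 1·11 + 7.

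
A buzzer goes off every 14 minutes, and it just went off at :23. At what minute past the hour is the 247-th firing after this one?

247·14 = 3458.
Dividing 3458 by 60 gives quotient 57 and remainder 38.
(23 + 38) mod 60 = 1.

1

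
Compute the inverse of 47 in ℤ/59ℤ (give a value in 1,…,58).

47·54 = 2538 = 43·59 + 1, so 47⁻¹ ≡ 54 (mod 59).

54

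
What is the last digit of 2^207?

Last digits of 2^n: 2, 4, 8, 6 (period 4).
207 mod 4 = 3, so the last digit matches 2^3 = 8.

8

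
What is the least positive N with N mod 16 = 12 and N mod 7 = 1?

x ≡ 1 (mod 7) gives x ∈ {1, 8, 15, 22, 29, 36, 43, 50, …}.
The first of these with x mod 16 = 12 is 92.

92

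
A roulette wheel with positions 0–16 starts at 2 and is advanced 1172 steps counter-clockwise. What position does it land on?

1172 − 68·17 = 16, so 1172 ≡ 16 (mod 17).
(2 − 16) mod 17 = 3.

3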